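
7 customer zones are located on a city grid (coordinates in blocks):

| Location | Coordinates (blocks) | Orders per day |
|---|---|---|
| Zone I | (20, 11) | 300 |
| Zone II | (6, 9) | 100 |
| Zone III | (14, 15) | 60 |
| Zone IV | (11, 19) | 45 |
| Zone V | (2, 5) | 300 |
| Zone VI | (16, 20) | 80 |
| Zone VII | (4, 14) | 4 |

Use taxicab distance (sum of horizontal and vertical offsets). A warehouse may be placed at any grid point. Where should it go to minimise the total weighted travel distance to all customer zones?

Manhattan distance separates: Σwᵢ(|x−xᵢ|+|y−yᵢ|) = Σwᵢ|x−xᵢ| + Σwᵢ|y−yᵢ|, so x and y are optimised independently as 1-D weighted medians.
Total weight W = 889; half = 444.5.
x-coordinate, sorted with cumulative weight:
  x=2 (Zone V, w=300) cum 300
  x=4 (Zone VII, w=4) cum 304
  x=6 (Zone II, w=100) cum 404
  x=11 (Zone IV, w=45) cum 449  ← median
  x=14 (Zone III, w=60) cum 509
  x=16 (Zone VI, w=80) cum 589
  x=20 (Zone I, w=300) cum 889
⇒ x* = 11
y-coordinate, sorted with cumulative weight:
  y=5 (Zone V, w=300) cum 300
  y=9 (Zone II, w=100) cum 400
  y=11 (Zone I, w=300) cum 700  ← median
  y=14 (Zone VII, w=4) cum 704
  y=15 (Zone III, w=60) cum 764
  y=19 (Zone IV, w=45) cum 809
  y=20 (Zone VI, w=80) cum 889
⇒ y* = 11

(11, 11)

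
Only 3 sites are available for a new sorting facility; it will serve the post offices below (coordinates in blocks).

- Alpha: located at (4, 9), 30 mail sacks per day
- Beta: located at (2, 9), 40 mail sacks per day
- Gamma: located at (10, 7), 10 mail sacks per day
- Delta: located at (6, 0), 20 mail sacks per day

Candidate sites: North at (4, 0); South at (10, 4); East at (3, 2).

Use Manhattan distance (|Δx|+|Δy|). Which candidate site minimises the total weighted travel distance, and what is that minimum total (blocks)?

Total weighted distance at each candidate:
  North (4, 0): total = 880
  South (10, 4): total = 1040
  East (3, 2): total = 780
Minimum is at East with total 780 blocks.

East, total 780 blocks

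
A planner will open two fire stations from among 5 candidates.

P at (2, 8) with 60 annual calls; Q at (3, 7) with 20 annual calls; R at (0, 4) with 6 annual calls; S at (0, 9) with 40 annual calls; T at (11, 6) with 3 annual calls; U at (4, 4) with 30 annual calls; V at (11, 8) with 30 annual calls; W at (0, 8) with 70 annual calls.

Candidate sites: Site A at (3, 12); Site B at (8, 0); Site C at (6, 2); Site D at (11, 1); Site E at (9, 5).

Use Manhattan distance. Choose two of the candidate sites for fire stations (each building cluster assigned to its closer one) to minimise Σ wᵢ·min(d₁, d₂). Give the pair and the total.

Evaluate every pair (each demand assigned to the nearer of the two):
  {Site A, Site E}: total = 1529
  {Site A, Site C}: total = 1655
  {Site A, Site D}: total = 1691
  {Site A, Site B}: total = 1793
  {Site C, Site E}: total = 2447
  {Site C, Site D}: total = 2513
  {Site B, Site E}: total = 2519
  {Site D, Site E}: total = 2519
  {Site B, Site C}: total = 2645
  {Site B, Site D}: total = 3417
Best pair: {Site A, Site E} with total 1529.

{Site A, Site E}, total 1529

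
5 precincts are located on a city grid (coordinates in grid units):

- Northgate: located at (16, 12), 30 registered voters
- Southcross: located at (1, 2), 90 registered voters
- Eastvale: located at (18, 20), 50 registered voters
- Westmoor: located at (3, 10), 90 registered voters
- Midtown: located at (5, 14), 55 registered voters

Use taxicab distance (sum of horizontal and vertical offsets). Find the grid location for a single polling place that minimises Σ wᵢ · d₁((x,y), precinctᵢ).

Manhattan distance separates: Σwᵢ(|x−xᵢ|+|y−yᵢ|) = Σwᵢ|x−xᵢ| + Σwᵢ|y−yᵢ|, so x and y are optimised independently as 1-D weighted medians.
Total weight W = 315; half = 157.5.
x-coordinate, sorted with cumulative weight:
  x=1 (Southcross, w=90) cum 90
  x=3 (Westmoor, w=90) cum 180  ← median
  x=5 (Midtown, w=55) cum 235
  x=16 (Northgate, w=30) cum 265
  x=18 (Eastvale, w=50) cum 315
⇒ x* = 3
y-coordinate, sorted with cumulative weight:
  y=2 (Southcross, w=90) cum 90
  y=10 (Westmoor, w=90) cum 180  ← median
  y=12 (Northgate, w=30) cum 210
  y=14 (Midtown, w=55) cum 265
  y=20 (Eastvale, w=50) cum 315
⇒ y* = 10

(3, 10)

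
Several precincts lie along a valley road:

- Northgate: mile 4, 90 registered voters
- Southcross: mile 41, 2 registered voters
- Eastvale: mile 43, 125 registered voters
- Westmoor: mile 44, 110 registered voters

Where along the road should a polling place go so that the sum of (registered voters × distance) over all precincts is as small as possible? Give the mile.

x = 43

For a sum of weighted absolute distances on a line, the optimum is the weighted median (not the mean). Total weight W = 327; half-weight = 163.5.
Sort by position and accumulate weight:
  mile 4 (Northgate, w=90) → cum 90
  mile 41 (Southcross, w=2) → cum 92
  mile 43 (Eastvale, w=125) → cum 217  ≥ 163.5 → median here
  mile 44 (Westmoor, w=110) → cum 327
Optimal location: mile 43.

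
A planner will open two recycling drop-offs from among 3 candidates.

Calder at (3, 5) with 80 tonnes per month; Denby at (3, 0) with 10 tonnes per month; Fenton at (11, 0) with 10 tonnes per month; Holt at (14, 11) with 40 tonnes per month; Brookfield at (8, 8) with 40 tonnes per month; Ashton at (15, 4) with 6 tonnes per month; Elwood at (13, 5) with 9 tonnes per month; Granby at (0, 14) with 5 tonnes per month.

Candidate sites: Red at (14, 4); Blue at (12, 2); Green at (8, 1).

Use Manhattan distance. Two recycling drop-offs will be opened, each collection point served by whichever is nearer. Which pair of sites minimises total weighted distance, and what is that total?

Evaluate every pair (each demand assigned to the nearer of the two):
  {Red, Green}: total = 1509
  {Blue, Green}: total = 1701
  {Red, Blue}: total = 1924
Best pair: {Red, Green} with total 1509.

{Red, Green}, total 1509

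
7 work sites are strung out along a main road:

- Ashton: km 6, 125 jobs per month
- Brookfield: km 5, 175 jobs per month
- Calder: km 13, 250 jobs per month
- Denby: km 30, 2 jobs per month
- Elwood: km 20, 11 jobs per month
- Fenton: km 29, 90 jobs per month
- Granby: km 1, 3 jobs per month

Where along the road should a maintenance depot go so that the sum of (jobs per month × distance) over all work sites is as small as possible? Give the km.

x = 13

For a sum of weighted absolute distances on a line, the optimum is the weighted median (not the mean). Total weight W = 656; half-weight = 328.
Sort by position and accumulate weight:
  km 1 (Granby, w=3) → cum 3
  km 5 (Brookfield, w=175) → cum 178
  km 6 (Ashton, w=125) → cum 303
  km 13 (Calder, w=250) → cum 553  ≥ 328 → median here
  km 20 (Elwood, w=11) → cum 564
  km 29 (Fenton, w=90) → cum 654
  km 30 (Denby, w=2) → cum 656
Optimal location: km 13.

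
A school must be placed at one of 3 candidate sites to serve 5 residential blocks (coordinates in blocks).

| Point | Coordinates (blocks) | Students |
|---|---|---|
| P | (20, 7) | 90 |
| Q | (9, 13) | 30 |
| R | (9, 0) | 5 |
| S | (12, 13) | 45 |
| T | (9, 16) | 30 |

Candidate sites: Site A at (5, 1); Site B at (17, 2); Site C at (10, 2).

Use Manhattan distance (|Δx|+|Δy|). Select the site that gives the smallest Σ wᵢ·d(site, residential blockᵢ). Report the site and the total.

Total weighted distance at each candidate:
  Site A (5, 1): total = 3820
  Site B (17, 2): total = 2720
  Site C (10, 2): total = 2760
Minimum is at Site B with total 2720 blocks.

Site B, total 2720 blocks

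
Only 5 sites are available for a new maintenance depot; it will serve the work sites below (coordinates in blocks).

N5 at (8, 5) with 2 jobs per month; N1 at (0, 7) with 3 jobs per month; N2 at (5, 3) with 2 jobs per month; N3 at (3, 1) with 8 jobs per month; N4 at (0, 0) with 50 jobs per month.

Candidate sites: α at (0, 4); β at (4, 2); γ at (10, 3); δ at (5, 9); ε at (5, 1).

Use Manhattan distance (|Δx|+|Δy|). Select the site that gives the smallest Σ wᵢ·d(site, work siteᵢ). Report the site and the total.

α, total 287 blocks

Total weighted distance at each candidate:
  α (0, 4): total = 287
  β (4, 2): total = 361
  γ (10, 3): total = 782
  δ (5, 9): total = 827
  ε (5, 1): total = 367
Minimum is at α with total 287 blocks.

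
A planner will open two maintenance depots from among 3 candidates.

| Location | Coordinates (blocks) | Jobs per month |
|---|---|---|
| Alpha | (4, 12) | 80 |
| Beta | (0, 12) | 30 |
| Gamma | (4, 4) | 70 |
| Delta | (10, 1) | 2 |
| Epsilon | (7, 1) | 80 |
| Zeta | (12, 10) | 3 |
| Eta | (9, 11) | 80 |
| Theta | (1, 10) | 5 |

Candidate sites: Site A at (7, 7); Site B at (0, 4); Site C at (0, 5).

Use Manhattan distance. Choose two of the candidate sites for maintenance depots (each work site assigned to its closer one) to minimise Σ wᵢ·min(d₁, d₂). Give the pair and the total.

Evaluate every pair (each demand assigned to the nearer of the two):
  {Site A, Site B}: total = 2197
  {Site A, Site C}: total = 2232
  {Site B, Site C}: total = 3477
Best pair: {Site A, Site B} with total 2197.

{Site A, Site B}, total 2197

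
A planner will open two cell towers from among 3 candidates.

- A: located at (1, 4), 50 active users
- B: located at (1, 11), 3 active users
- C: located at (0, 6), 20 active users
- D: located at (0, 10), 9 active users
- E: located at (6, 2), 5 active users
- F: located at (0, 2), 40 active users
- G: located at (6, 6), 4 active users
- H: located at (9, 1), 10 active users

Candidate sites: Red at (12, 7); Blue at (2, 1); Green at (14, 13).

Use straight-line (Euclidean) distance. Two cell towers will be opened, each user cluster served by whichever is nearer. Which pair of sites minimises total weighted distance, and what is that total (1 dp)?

{Red, Blue}, total 580.4

Evaluate every pair (each demand assigned to the nearer of the two):
  {Red, Blue}: total = 580.4
  {Blue, Green}: total = 584.6
  {Red, Green}: total = 1607.8
Best pair: {Red, Blue} with total 580.4.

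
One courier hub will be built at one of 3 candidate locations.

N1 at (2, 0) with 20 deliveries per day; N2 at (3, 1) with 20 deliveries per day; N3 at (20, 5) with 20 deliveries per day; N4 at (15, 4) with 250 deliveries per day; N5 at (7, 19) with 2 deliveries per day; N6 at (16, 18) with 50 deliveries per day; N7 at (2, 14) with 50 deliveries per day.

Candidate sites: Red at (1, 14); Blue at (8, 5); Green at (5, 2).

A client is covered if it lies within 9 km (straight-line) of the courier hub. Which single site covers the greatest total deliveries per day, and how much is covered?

Blue, covering 290

Coverage radius r = 9 km; a point is covered iff (Δx)²+(Δy)² ≤ 9² = 81.
  Red (1, 14): covers {N5, N7} → 52
  Blue (8, 5): covers {N1, N2, N4} → 290
  Green (5, 2): covers {N1, N2} → 40
Maximum coverage at Blue: 290 deliveries per day.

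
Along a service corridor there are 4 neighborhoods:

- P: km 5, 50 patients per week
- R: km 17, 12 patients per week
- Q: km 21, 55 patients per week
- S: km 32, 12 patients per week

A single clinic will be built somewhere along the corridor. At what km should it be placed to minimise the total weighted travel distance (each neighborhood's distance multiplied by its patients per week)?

x = 21

For a sum of weighted absolute distances on a line, the optimum is the weighted median (not the mean). Total weight W = 129; half-weight = 64.5.
Sort by position and accumulate weight:
  km 5 (P, w=50) → cum 50
  km 17 (R, w=12) → cum 62
  km 21 (Q, w=55) → cum 117  ≥ 64.5 → median here
  km 32 (S, w=12) → cum 129
Optimal location: km 21.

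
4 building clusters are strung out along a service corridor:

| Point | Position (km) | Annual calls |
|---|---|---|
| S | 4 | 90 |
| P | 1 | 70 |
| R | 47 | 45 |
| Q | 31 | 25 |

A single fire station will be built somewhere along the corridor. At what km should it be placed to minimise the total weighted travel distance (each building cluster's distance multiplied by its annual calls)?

x = 4

For a sum of weighted absolute distances on a line, the optimum is the weighted median (not the mean). Total weight W = 230; half-weight = 115.
Sort by position and accumulate weight:
  km 1 (P, w=70) → cum 70
  km 4 (S, w=90) → cum 160  ≥ 115 → median here
  km 31 (Q, w=25) → cum 185
  km 47 (R, w=45) → cum 230
Optimal location: km 4.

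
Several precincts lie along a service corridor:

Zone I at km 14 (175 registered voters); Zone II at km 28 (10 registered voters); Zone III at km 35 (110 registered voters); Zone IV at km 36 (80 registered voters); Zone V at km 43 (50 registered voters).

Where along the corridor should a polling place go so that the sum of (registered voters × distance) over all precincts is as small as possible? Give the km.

x = 35

For a sum of weighted absolute distances on a line, the optimum is the weighted median (not the mean). Total weight W = 425; half-weight = 212.5.
Sort by position and accumulate weight:
  km 14 (Zone I, w=175) → cum 175
  km 28 (Zone II, w=10) → cum 185
  km 35 (Zone III, w=110) → cum 295  ≥ 212.5 → median here
  km 36 (Zone IV, w=80) → cum 375
  km 43 (Zone V, w=50) → cum 425
Optimal location: km 35.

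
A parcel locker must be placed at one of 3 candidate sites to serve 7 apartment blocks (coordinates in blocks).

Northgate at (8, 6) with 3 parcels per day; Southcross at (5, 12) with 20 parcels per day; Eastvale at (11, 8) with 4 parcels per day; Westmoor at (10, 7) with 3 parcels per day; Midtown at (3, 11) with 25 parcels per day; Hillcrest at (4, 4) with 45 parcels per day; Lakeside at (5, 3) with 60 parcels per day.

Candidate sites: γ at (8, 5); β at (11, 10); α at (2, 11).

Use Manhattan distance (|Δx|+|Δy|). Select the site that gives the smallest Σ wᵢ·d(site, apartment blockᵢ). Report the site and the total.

γ, total 1039 blocks

Total weighted distance at each candidate:
  γ (8, 5): total = 1039
  β (11, 10): total = 1791
  α (2, 11): total = 1287
Minimum is at γ with total 1039 blocks.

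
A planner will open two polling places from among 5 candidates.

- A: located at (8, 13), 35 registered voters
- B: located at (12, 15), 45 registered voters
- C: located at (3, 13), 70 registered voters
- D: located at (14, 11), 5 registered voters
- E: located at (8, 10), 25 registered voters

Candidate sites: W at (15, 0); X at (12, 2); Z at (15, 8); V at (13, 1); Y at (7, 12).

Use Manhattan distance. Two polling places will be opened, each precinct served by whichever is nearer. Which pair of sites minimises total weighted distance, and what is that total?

Evaluate every pair (each demand assigned to the nearer of the two):
  {Z, Y}: total = 875
  {W, Y}: total = 895
  {X, Y}: total = 895
  {V, Y}: total = 895
  {W, Z}: total = 2305
  {X, Z}: total = 2305
  {Z, V}: total = 2305
  {W, X}: total = 2865
  {X, V}: total = 2865
  {W, V}: total = 3215
Best pair: {Z, Y} with total 875.

{Z, Y}, total 875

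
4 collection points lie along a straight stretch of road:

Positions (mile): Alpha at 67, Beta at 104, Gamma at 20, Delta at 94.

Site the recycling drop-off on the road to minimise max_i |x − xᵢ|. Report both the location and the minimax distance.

location 62, max distance 42

The 1-center on a line is the midpoint of the two extreme points: leftmost at 20, rightmost at 104.
Optimal location = (20 + 104)/2 = 62; maximum distance = (104 − 20)/2 = 42.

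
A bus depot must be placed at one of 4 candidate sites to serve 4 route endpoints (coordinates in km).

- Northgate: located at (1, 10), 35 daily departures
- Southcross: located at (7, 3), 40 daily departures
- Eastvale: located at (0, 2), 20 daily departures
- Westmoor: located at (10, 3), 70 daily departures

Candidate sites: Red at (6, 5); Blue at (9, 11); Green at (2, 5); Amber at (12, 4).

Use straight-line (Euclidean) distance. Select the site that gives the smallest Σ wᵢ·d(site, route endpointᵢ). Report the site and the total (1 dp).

Red, total 784.1 km

Total weighted distance at each candidate:
  Red (6, 5): total = 784.1
  Blue (9, 11): total = 1430.9
  Green (2, 5): total = 1043.2
  Amber (12, 4): total = 1042.3
Minimum is at Red with total 784.1 km.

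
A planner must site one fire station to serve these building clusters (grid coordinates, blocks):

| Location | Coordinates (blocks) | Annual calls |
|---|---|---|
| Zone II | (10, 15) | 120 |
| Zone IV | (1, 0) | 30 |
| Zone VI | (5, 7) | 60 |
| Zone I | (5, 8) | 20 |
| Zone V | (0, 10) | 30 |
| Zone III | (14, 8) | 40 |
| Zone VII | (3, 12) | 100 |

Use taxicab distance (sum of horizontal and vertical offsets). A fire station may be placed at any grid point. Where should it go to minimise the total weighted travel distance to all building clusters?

(5, 12)

Manhattan distance separates: Σwᵢ(|x−xᵢ|+|y−yᵢ|) = Σwᵢ|x−xᵢ| + Σwᵢ|y−yᵢ|, so x and y are optimised independently as 1-D weighted medians.
Total weight W = 400; half = 200.
x-coordinate, sorted with cumulative weight:
  x=0 (Zone V, w=30) cum 30
  x=1 (Zone IV, w=30) cum 60
  x=3 (Zone VII, w=100) cum 160
  x=5 (Zone VI, w=60) cum 220  ← median
  x=5 (Zone I, w=20) cum 240
  x=10 (Zone II, w=120) cum 360
  x=14 (Zone III, w=40) cum 400
⇒ x* = 5
y-coordinate, sorted with cumulative weight:
  y=0 (Zone IV, w=30) cum 30
  y=7 (Zone VI, w=60) cum 90
  y=8 (Zone I, w=20) cum 110
  y=8 (Zone III, w=40) cum 150
  y=10 (Zone V, w=30) cum 180
  y=12 (Zone VII, w=100) cum 280  ← median
  y=15 (Zone II, w=120) cum 400
⇒ y* = 12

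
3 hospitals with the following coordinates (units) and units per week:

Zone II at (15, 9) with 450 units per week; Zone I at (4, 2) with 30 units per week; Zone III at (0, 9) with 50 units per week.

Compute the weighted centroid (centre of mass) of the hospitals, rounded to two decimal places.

(12.96, 8.60)

The minimiser of Σwᵢ‖p−pᵢ‖² is the weighted centroid p* = (Σwᵢpᵢ)/(Σwᵢ).
Σwᵢ = 530.
Σwᵢxᵢ = 450·15 + 30·4 + 50·0 = 6870.
Σwᵢyᵢ = 450·9 + 30·2 + 50·9 = 4560.
x* = 6870/530 = 12.96, y* = 4560/530 = 8.60.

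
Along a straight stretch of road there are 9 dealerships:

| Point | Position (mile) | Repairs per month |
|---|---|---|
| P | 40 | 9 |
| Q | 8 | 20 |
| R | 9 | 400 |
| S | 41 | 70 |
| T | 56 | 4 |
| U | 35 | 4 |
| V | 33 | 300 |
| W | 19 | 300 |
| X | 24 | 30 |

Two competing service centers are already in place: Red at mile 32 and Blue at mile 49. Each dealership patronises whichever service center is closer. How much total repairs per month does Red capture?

1063

The indifferent point is the midpoint (32+49)/2 = 40.5; dealerships left of it (closer to Red at 32) go to Red, those right go to Blue.
  Q at 8 (w=20) → Red
  R at 9 (w=400) → Red
  W at 19 (w=300) → Red
  X at 24 (w=30) → Red
  V at 33 (w=300) → Red
  U at 35 (w=4) → Red
  P at 40 (w=9) → Red
  S at 41 (w=70) → Blue
  T at 56 (w=4) → Blue
Red captures 1063; Blue captures 74.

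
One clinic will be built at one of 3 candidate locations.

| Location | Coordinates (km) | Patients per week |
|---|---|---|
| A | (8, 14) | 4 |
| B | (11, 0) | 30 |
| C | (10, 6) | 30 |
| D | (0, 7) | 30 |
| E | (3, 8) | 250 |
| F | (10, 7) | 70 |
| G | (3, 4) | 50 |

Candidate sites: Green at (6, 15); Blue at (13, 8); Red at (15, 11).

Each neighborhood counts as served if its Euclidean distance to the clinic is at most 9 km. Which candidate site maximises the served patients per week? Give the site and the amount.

Coverage radius r = 9 km; a point is covered iff (Δx)²+(Δy)² ≤ 9² = 81.
  Green (6, 15): covers {A, E, F} → 324
  Blue (13, 8): covers {A, B, C, F} → 134
  Red (15, 11): covers {A, C, F} → 104
Maximum coverage at Green: 324 patients per week.

Green, covering 324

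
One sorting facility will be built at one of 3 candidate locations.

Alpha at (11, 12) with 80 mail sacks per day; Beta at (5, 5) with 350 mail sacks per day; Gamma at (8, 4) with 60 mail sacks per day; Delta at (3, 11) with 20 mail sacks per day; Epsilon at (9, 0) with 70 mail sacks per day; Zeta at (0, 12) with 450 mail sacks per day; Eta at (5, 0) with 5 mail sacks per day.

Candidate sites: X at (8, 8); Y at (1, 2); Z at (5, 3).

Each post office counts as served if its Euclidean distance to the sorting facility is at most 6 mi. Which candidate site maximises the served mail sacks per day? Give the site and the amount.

X, covering 510

Coverage radius r = 6 mi; a point is covered iff (Δx)²+(Δy)² ≤ 6² = 36.
  X (8, 8): covers {Alpha, Beta, Gamma, Delta} → 510
  Y (1, 2): covers {Beta, Eta} → 355
  Z (5, 3): covers {Beta, Gamma, Epsilon, Eta} → 485
Maximum coverage at X: 510 mail sacks per day.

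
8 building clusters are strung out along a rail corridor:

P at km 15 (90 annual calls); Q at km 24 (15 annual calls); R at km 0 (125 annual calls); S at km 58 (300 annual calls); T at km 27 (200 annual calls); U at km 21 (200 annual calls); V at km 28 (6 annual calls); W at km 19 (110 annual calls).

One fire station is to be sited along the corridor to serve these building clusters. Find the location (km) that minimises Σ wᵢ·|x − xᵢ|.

For a sum of weighted absolute distances on a line, the optimum is the weighted median (not the mean). Total weight W = 1046; half-weight = 523.
Sort by position and accumulate weight:
  km 0 (R, w=125) → cum 125
  km 15 (P, w=90) → cum 215
  km 19 (W, w=110) → cum 325
  km 21 (U, w=200) → cum 525  ≥ 523 → median here
  km 24 (Q, w=15) → cum 540
  km 27 (T, w=200) → cum 740
  km 28 (V, w=6) → cum 746
  km 58 (S, w=300) → cum 1046
Optimal location: km 21.

x = 21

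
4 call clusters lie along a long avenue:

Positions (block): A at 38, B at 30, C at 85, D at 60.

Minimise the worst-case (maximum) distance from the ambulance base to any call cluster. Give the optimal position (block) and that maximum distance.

The 1-center on a line is the midpoint of the two extreme points: leftmost at 30, rightmost at 85.
Optimal location = (30 + 85)/2 = 57.5; maximum distance = (85 − 30)/2 = 27.5.

location 57.5, max distance 27.5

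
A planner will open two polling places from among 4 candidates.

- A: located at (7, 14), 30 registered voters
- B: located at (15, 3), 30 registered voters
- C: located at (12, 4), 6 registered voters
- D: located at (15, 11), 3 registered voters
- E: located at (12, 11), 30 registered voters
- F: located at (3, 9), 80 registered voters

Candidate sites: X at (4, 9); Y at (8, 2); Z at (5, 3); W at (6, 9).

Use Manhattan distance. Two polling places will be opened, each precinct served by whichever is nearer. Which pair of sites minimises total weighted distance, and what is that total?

Evaluate every pair (each demand assigned to the nearer of the two):
  {X, Y}: total = 935
  {Y, W}: total = 969
  {X, Z}: total = 1007
  {Z, W}: total = 1041
  {X, W}: total = 1049
  {Y, Z}: total = 1744
Best pair: {X, Y} with total 935.

{X, Y}, total 935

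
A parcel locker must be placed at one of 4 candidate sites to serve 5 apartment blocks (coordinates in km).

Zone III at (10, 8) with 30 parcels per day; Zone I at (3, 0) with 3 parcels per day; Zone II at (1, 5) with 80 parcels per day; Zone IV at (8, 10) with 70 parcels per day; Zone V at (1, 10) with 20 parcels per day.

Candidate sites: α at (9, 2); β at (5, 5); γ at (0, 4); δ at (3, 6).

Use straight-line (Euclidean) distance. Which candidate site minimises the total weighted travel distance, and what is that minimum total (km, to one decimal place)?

δ, total 953.0 km

Total weighted distance at each candidate:
  α (9, 2): total = 1675.6
  β (5, 5): total = 1047.3
  γ (0, 4): total = 1272.9
  δ (3, 6): total = 953.0
Minimum is at δ with total 953.0 km.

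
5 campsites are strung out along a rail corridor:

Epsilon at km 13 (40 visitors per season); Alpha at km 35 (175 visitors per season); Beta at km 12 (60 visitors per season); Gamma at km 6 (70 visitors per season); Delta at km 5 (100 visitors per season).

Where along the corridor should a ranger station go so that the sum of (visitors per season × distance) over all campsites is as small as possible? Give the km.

For a sum of weighted absolute distances on a line, the optimum is the weighted median (not the mean). Total weight W = 445; half-weight = 222.5.
Sort by position and accumulate weight:
  km 5 (Delta, w=100) → cum 100
  km 6 (Gamma, w=70) → cum 170
  km 12 (Beta, w=60) → cum 230  ≥ 222.5 → median here
  km 13 (Epsilon, w=40) → cum 270
  km 35 (Alpha, w=175) → cum 445
Optimal location: km 12.

x = 12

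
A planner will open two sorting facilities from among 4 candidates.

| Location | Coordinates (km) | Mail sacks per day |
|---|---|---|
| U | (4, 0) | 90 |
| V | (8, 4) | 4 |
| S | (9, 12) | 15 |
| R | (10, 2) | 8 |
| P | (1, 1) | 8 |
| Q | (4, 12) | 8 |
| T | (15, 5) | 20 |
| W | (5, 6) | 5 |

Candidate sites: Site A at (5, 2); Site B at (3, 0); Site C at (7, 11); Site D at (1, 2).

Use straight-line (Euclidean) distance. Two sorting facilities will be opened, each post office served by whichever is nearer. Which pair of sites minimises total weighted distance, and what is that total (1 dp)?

{Site B, Site C}, total 477.5

Evaluate every pair (each demand assigned to the nearer of the two):
  {Site B, Site C}: total = 477.5
  {Site A, Site C}: total = 567.5
  {Site A, Site B}: total = 633.1
  {Site C, Site D}: total = 718.5
  {Site A, Site D}: total = 734.4
  {Site B, Site D}: total = 745.8
Best pair: {Site B, Site C} with total 477.5.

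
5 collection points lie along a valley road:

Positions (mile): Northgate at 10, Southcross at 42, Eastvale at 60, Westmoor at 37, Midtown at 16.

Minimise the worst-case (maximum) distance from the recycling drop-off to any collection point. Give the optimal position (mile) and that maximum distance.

location 35, max distance 25

The 1-center on a line is the midpoint of the two extreme points: leftmost at 10, rightmost at 60.
Optimal location = (10 + 60)/2 = 35; maximum distance = (60 − 10)/2 = 25.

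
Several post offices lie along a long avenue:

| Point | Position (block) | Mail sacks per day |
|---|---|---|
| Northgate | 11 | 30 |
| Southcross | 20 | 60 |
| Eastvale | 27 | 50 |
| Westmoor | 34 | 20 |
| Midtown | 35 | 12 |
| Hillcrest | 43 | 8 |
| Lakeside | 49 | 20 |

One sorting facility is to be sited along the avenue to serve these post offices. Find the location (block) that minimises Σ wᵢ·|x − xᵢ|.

x = 27

For a sum of weighted absolute distances on a line, the optimum is the weighted median (not the mean). Total weight W = 200; half-weight = 100.
Sort by position and accumulate weight:
  block 11 (Northgate, w=30) → cum 30
  block 20 (Southcross, w=60) → cum 90
  block 27 (Eastvale, w=50) → cum 140  ≥ 100 → median here
  block 34 (Westmoor, w=20) → cum 160
  block 35 (Midtown, w=12) → cum 172
  block 43 (Hillcrest, w=8) → cum 180
  block 49 (Lakeside, w=20) → cum 200
Optimal location: block 27.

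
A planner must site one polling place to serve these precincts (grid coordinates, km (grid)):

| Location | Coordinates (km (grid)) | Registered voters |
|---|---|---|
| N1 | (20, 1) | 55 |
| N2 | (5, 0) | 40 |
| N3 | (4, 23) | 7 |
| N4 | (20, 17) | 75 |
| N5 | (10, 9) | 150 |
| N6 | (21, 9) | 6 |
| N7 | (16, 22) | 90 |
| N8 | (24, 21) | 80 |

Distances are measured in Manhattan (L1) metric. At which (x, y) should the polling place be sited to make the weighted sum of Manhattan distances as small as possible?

Manhattan distance separates: Σwᵢ(|x−xᵢ|+|y−yᵢ|) = Σwᵢ|x−xᵢ| + Σwᵢ|y−yᵢ|, so x and y are optimised independently as 1-D weighted medians.
Total weight W = 503; half = 251.5.
x-coordinate, sorted with cumulative weight:
  x=4 (N3, w=7) cum 7
  x=5 (N2, w=40) cum 47
  x=10 (N5, w=150) cum 197
  x=16 (N7, w=90) cum 287  ← median
  x=20 (N1, w=55) cum 342
  x=20 (N4, w=75) cum 417
  x=21 (N6, w=6) cum 423
  x=24 (N8, w=80) cum 503
⇒ x* = 16
y-coordinate, sorted with cumulative weight:
  y=0 (N2, w=40) cum 40
  y=1 (N1, w=55) cum 95
  y=9 (N5, w=150) cum 245
  y=9 (N6, w=6) cum 251
  y=17 (N4, w=75) cum 326  ← median
  y=21 (N8, w=80) cum 406
  y=22 (N7, w=90) cum 496
  y=23 (N3, w=7) cum 503
⇒ y* = 17

(16, 17)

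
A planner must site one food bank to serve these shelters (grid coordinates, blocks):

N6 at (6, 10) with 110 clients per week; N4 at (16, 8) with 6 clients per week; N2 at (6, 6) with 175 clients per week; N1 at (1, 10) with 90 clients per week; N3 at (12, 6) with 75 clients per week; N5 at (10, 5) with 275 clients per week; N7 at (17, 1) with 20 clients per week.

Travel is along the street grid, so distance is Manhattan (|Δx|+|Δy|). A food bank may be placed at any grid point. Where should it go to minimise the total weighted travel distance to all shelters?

Manhattan distance separates: Σwᵢ(|x−xᵢ|+|y−yᵢ|) = Σwᵢ|x−xᵢ| + Σwᵢ|y−yᵢ|, so x and y are optimised independently as 1-D weighted medians.
Total weight W = 751; half = 375.5.
x-coordinate, sorted with cumulative weight:
  x=1 (N1, w=90) cum 90
  x=6 (N6, w=110) cum 200
  x=6 (N2, w=175) cum 375
  x=10 (N5, w=275) cum 650  ← median
  x=12 (N3, w=75) cum 725
  x=16 (N4, w=6) cum 731
  x=17 (N7, w=20) cum 751
⇒ x* = 10
y-coordinate, sorted with cumulative weight:
  y=1 (N7, w=20) cum 20
  y=5 (N5, w=275) cum 295
  y=6 (N2, w=175) cum 470  ← median
  y=6 (N3, w=75) cum 545
  y=8 (N4, w=6) cum 551
  y=10 (N6, w=110) cum 661
  y=10 (N1, w=90) cum 751
⇒ y* = 6

(10, 6)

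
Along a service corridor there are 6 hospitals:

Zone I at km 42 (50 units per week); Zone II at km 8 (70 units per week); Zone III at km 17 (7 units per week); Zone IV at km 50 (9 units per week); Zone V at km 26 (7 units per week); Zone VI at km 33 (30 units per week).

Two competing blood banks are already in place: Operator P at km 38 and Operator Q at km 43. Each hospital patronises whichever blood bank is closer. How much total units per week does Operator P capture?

114

The indifferent point is the midpoint (38+43)/2 = 40.5; hospitals left of it (closer to Operator P at 38) go to Operator P, those right go to Operator Q.
  Zone II at 8 (w=70) → Operator P
  Zone III at 17 (w=7) → Operator P
  Zone V at 26 (w=7) → Operator P
  Zone VI at 33 (w=30) → Operator P
  Zone I at 42 (w=50) → Operator Q
  Zone IV at 50 (w=9) → Operator Q
Operator P captures 114; Operator Q captures 59.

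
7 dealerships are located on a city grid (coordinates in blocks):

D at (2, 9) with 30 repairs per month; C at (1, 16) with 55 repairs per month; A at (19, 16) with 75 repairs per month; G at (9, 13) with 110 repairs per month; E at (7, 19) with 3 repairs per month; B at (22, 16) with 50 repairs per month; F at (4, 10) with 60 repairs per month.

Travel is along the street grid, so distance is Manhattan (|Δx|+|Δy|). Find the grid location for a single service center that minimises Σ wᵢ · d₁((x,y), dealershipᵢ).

(9, 13)

Manhattan distance separates: Σwᵢ(|x−xᵢ|+|y−yᵢ|) = Σwᵢ|x−xᵢ| + Σwᵢ|y−yᵢ|, so x and y are optimised independently as 1-D weighted medians.
Total weight W = 383; half = 191.5.
x-coordinate, sorted with cumulative weight:
  x=1 (C, w=55) cum 55
  x=2 (D, w=30) cum 85
  x=4 (F, w=60) cum 145
  x=7 (E, w=3) cum 148
  x=9 (G, w=110) cum 258  ← median
  x=19 (A, w=75) cum 333
  x=22 (B, w=50) cum 383
⇒ x* = 9
y-coordinate, sorted with cumulative weight:
  y=9 (D, w=30) cum 30
  y=10 (F, w=60) cum 90
  y=13 (G, w=110) cum 200  ← median
  y=16 (C, w=55) cum 255
  y=16 (A, w=75) cum 330
  y=16 (B, w=50) cum 380
  y=19 (E, w=3) cum 383
⇒ y* = 13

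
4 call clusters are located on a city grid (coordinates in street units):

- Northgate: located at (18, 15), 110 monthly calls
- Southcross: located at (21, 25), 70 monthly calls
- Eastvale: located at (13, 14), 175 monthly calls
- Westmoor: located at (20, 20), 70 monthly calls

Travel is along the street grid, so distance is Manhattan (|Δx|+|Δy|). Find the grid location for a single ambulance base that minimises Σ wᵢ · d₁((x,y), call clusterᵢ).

(18, 15)

Manhattan distance separates: Σwᵢ(|x−xᵢ|+|y−yᵢ|) = Σwᵢ|x−xᵢ| + Σwᵢ|y−yᵢ|, so x and y are optimised independently as 1-D weighted medians.
Total weight W = 425; half = 212.5.
x-coordinate, sorted with cumulative weight:
  x=13 (Eastvale, w=175) cum 175
  x=18 (Northgate, w=110) cum 285  ← median
  x=20 (Westmoor, w=70) cum 355
  x=21 (Southcross, w=70) cum 425
⇒ x* = 18
y-coordinate, sorted with cumulative weight:
  y=14 (Eastvale, w=175) cum 175
  y=15 (Northgate, w=110) cum 285  ← median
  y=20 (Westmoor, w=70) cum 355
  y=25 (Southcross, w=70) cum 425
⇒ y* = 15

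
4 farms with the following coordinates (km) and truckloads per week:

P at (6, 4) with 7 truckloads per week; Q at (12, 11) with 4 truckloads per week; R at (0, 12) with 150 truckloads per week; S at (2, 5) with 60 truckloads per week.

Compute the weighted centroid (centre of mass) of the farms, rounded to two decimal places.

(0.95, 9.83)

The minimiser of Σwᵢ‖p−pᵢ‖² is the weighted centroid p* = (Σwᵢpᵢ)/(Σwᵢ).
Σwᵢ = 221.
Σwᵢxᵢ = 7·6 + 4·12 + 150·0 + 60·2 = 210.
Σwᵢyᵢ = 7·4 + 4·11 + 150·12 + 60·5 = 2172.
x* = 210/221 = 0.95, y* = 2172/221 = 9.83.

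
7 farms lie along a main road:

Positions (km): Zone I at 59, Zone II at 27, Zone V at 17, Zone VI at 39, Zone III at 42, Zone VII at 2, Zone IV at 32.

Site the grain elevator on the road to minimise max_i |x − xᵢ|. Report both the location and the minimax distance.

location 30.5, max distance 28.5

The 1-center on a line is the midpoint of the two extreme points: leftmost at 2, rightmost at 59.
Optimal location = (2 + 59)/2 = 30.5; maximum distance = (59 − 2)/2 = 28.5.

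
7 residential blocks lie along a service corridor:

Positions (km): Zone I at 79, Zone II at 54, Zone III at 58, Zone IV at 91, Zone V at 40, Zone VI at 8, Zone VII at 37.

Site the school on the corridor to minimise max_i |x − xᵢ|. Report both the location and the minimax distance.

The 1-center on a line is the midpoint of the two extreme points: leftmost at 8, rightmost at 91.
Optimal location = (8 + 91)/2 = 49.5; maximum distance = (91 − 8)/2 = 41.5.

location 49.5, max distance 41.5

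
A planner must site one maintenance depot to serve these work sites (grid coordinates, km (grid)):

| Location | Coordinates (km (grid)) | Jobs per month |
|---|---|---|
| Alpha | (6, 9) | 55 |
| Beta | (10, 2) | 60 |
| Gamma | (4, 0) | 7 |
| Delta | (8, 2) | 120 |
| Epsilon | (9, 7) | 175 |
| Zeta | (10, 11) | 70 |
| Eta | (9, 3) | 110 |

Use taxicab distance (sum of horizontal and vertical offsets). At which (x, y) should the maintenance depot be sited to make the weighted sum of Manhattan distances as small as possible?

(9, 7)

Manhattan distance separates: Σwᵢ(|x−xᵢ|+|y−yᵢ|) = Σwᵢ|x−xᵢ| + Σwᵢ|y−yᵢ|, so x and y are optimised independently as 1-D weighted medians.
Total weight W = 597; half = 298.5.
x-coordinate, sorted with cumulative weight:
  x=4 (Gamma, w=7) cum 7
  x=6 (Alpha, w=55) cum 62
  x=8 (Delta, w=120) cum 182
  x=9 (Epsilon, w=175) cum 357  ← median
  x=9 (Eta, w=110) cum 467
  x=10 (Beta, w=60) cum 527
  x=10 (Zeta, w=70) cum 597
⇒ x* = 9
y-coordinate, sorted with cumulative weight:
  y=0 (Gamma, w=7) cum 7
  y=2 (Beta, w=60) cum 67
  y=2 (Delta, w=120) cum 187
  y=3 (Eta, w=110) cum 297
  y=7 (Epsilon, w=175) cum 472  ← median
  y=9 (Alpha, w=55) cum 527
  y=11 (Zeta, w=70) cum 597
⇒ y* = 7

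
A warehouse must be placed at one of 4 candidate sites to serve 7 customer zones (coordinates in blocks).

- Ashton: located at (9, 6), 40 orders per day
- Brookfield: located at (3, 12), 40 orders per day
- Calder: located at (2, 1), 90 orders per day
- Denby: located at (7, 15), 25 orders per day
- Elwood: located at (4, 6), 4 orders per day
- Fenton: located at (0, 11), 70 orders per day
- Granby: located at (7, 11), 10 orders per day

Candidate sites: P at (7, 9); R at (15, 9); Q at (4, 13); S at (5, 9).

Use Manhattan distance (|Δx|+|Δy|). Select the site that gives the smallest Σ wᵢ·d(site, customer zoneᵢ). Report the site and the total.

S, total 2216 blocks

Total weighted distance at each candidate:
  P (7, 9): total = 2474
  R (15, 9): total = 4546
  Q (4, 13): total = 2443
  S (5, 9): total = 2216
Minimum is at S with total 2216 blocks.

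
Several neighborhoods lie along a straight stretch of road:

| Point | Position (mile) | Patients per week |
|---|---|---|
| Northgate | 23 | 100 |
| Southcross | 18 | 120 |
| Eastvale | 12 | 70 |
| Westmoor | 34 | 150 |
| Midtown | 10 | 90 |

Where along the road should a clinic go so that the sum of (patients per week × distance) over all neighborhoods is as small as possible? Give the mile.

For a sum of weighted absolute distances on a line, the optimum is the weighted median (not the mean). Total weight W = 530; half-weight = 265.
Sort by position and accumulate weight:
  mile 10 (Midtown, w=90) → cum 90
  mile 12 (Eastvale, w=70) → cum 160
  mile 18 (Southcross, w=120) → cum 280  ≥ 265 → median here
  mile 23 (Northgate, w=100) → cum 380
  mile 34 (Westmoor, w=150) → cum 530
Optimal location: mile 18.

x = 18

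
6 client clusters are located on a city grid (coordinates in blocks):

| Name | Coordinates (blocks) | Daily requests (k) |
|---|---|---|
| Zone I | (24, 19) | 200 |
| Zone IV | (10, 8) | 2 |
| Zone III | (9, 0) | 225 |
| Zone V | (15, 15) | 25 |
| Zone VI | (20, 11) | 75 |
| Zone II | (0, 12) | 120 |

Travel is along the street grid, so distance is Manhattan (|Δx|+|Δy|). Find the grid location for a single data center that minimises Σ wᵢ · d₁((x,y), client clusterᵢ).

Manhattan distance separates: Σwᵢ(|x−xᵢ|+|y−yᵢ|) = Σwᵢ|x−xᵢ| + Σwᵢ|y−yᵢ|, so x and y are optimised independently as 1-D weighted medians.
Total weight W = 647; half = 323.5.
x-coordinate, sorted with cumulative weight:
  x=0 (Zone II, w=120) cum 120
  x=9 (Zone III, w=225) cum 345  ← median
  x=10 (Zone IV, w=2) cum 347
  x=15 (Zone V, w=25) cum 372
  x=20 (Zone VI, w=75) cum 447
  x=24 (Zone I, w=200) cum 647
⇒ x* = 9
y-coordinate, sorted with cumulative weight:
  y=0 (Zone III, w=225) cum 225
  y=8 (Zone IV, w=2) cum 227
  y=11 (Zone VI, w=75) cum 302
  y=12 (Zone II, w=120) cum 422  ← median
  y=15 (Zone V, w=25) cum 447
  y=19 (Zone I, w=200) cum 647
⇒ y* = 12

(9, 12)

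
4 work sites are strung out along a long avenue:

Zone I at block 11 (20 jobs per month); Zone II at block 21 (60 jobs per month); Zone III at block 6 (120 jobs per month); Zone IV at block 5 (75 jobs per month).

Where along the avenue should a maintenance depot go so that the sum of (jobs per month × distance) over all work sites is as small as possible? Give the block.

x = 6

For a sum of weighted absolute distances on a line, the optimum is the weighted median (not the mean). Total weight W = 275; half-weight = 137.5.
Sort by position and accumulate weight:
  block 5 (Zone IV, w=75) → cum 75
  block 6 (Zone III, w=120) → cum 195  ≥ 137.5 → median here
  block 11 (Zone I, w=20) → cum 215
  block 21 (Zone II, w=60) → cum 275
Optimal location: block 6.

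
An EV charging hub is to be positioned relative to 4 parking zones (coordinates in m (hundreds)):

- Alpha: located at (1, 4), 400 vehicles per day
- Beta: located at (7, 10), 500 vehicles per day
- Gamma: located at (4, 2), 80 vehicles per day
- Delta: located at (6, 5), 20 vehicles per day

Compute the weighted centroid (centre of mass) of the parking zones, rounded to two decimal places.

(4.34, 6.86)

The minimiser of Σwᵢ‖p−pᵢ‖² is the weighted centroid p* = (Σwᵢpᵢ)/(Σwᵢ).
Σwᵢ = 1000.
Σwᵢxᵢ = 400·1 + 500·7 + 80·4 + 20·6 = 4340.
Σwᵢyᵢ = 400·4 + 500·10 + 80·2 + 20·5 = 6860.
x* = 4340/1000 = 4.34, y* = 6860/1000 = 6.86.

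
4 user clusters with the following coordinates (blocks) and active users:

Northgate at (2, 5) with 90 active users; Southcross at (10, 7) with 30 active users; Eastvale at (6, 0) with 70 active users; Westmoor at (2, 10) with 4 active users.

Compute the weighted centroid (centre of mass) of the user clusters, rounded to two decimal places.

The minimiser of Σwᵢ‖p−pᵢ‖² is the weighted centroid p* = (Σwᵢpᵢ)/(Σwᵢ).
Σwᵢ = 194.
Σwᵢxᵢ = 90·2 + 30·10 + 70·6 + 4·2 = 908.
Σwᵢyᵢ = 90·5 + 30·7 + 70·0 + 4·10 = 700.
x* = 908/194 = 4.68, y* = 700/194 = 3.61.

(4.68, 3.61)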